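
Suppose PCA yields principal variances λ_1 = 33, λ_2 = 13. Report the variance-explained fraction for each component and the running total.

Step 1 — total variance = trace(Sigma) = Σ λ_i = 33 + 13 = 46.

Step 2 — fraction explained by component i = λ_i / Σ λ:
  PC1: 33/46 = 0.7174
  PC2: 13/46 = 0.2826

Step 3 — cumulative fraction after k components = (λ_1 + ... + λ_k) / Σ λ:
  k = 1: 33/46 = 0.7174
  k = 2: (33 + 13)/46 = 46/46 = 1

Summary (fraction, with percent):

explained: PC1 0.7174 (71.74%), PC2 0.2826 (28.26%);  cumulative: 0.7174, 1


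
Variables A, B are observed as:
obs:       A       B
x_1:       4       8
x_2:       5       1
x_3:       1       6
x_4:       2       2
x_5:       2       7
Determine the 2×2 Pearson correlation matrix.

Step 1 — column means:
  mean(A) = (4 + 5 + 1 + 2 + 2) / 5 = 14/5 = 2.8
  mean(B) = (8 + 1 + 6 + 2 + 7) / 5 = 24/5 = 4.8

Step 2 — sample variances and covariances s[i,j] = (1/(n-1)) · Σ_k (x_{k,i} - mean_i) · (x_{k,j} - mean_j), with n-1 = 4:
  s[A,A] = ((1.2)·(1.2) + (2.2)·(2.2) + (-1.8)·(-1.8) + (-0.8)·(-0.8) + (-0.8)·(-0.8)) / 4 = 10.8/4 = 2.7
  s[A,B] = ((1.2)·(3.2) + (2.2)·(-3.8) + (-1.8)·(1.2) + (-0.8)·(-2.8) + (-0.8)·(2.2)) / 4 = -6.2/4 = -1.55
  s[B,B] = ((3.2)·(3.2) + (-3.8)·(-3.8) + (1.2)·(1.2) + (-2.8)·(-2.8) + (2.2)·(2.2)) / 4 = 38.8/4 = 9.7
  Sample standard deviations s_i = √(s[i,i]):
  s(A) = √(2.7) = 1.6432
  s(B) = √(9.7) = 3.1145

Step 3 — r_{ij} = s_{ij} / (s_i · s_j):
  r[A,A] = 1 (diagonal).
  r[A,B] = -1.55 / (1.6432 · 3.1145) = -1.55 / 5.1176 = -0.3029
  r[B,B] = 1 (diagonal).

R is symmetric with unit diagonal. Assembling:

R = [[1, -0.3029],
 [-0.3029, 1]]


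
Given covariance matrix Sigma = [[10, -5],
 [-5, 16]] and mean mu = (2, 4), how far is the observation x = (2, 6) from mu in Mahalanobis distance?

Step 1 — centre the observation: (x - mu) = (0, 2).

Step 2 — invert Sigma. det(Sigma) = 10·16 - (-5)² = 135.
  Sigma^{-1} = (1/det) · [[d, -b], [-b, a]] = [[0.1185, 0.037],
 [0.037, 0.0741]].

Step 3 — form the quadratic (x - mu)^T · Sigma^{-1} · (x - mu):
  Sigma^{-1} · (x - mu) = (0.0741, 0.1481).
  (x - mu)^T · [Sigma^{-1} · (x - mu)] = (0)·(0.0741) + (2)·(0.1481) = 0.2963.

Step 4 — take square root: d = √(0.2963) ≈ 0.5443.

d(x, mu) = √(0.2963) ≈ 0.5443


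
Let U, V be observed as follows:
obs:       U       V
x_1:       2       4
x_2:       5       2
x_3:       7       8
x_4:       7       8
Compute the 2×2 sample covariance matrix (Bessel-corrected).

Step 1 — column means:
  mean(U) = (2 + 5 + 7 + 7) / 4 = 21/4 = 5.25
  mean(V) = (4 + 2 + 8 + 8) / 4 = 22/4 = 5.5

Step 2 — sample covariance S[i,j] = (1/(n-1)) · Σ_k (x_{k,i} - mean_i) · (x_{k,j} - mean_j), with n-1 = 3.
  S[U,U] = ((-3.25)·(-3.25) + (-0.25)·(-0.25) + (1.75)·(1.75) + (1.75)·(1.75)) / 3 = 16.75/3 = 5.5833
  S[U,V] = ((-3.25)·(-1.5) + (-0.25)·(-3.5) + (1.75)·(2.5) + (1.75)·(2.5)) / 3 = 14.5/3 = 4.8333
  S[V,V] = ((-1.5)·(-1.5) + (-3.5)·(-3.5) + (2.5)·(2.5) + (2.5)·(2.5)) / 3 = 27/3 = 9

S is symmetric (S[j,i] = S[i,j]). Assembling:

S = [[5.5833, 4.8333],
 [4.8333, 9]]


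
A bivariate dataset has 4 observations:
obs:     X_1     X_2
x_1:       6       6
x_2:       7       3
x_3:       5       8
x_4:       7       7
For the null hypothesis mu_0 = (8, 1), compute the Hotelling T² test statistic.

Step 1 — sample mean vector:
  mean(X_1) = (6 + 7 + 5 + 7) / 4 = 25/4 = 6.25
  mean(X_2) = (6 + 3 + 8 + 7) / 4 = 24/4 = 6
  x̄ = (6.25, 6),  deviation x̄ - mu_0 = (6.25, 6) - (8, 1) = (-1.75, 5).

Step 2 — sample covariance matrix, S[i,j] = (1/(n-1)) · Σ_k (x_{k,i} - mean_i) · (x_{k,j} - mean_j), divisor n-1 = 3:
  S[X_1,X_1] = ((-0.25)·(-0.25) + (0.75)·(0.75) + (-1.25)·(-1.25) + (0.75)·(0.75)) / 3 = 2.75/3 = 0.9167
  S[X_1,X_2] = ((-0.25)·(0) + (0.75)·(-3) + (-1.25)·(2) + (0.75)·(1)) / 3 = -4/3 = -1.3333
  S[X_2,X_2] = ((0)·(0) + (-3)·(-3) + (2)·(2) + (1)·(1)) / 3 = 14/3 = 4.6667
  S = [[0.9167, -1.3333],
 [-1.3333, 4.6667]].

Step 3 — invert S. det(S) = 0.9167·4.6667 - (-1.3333)² = 2.5.
  S^{-1} = (1/det) · [[d, -b], [-b, a]] = [[1.8667, 0.5333],
 [0.5333, 0.3667]].

Step 4 — quadratic form (x̄ - mu_0)^T · S^{-1} · (x̄ - mu_0):
  S^{-1} · (x̄ - mu_0) = (-0.6, 0.9),
  (x̄ - mu_0)^T · [...] = (-1.75)·(-0.6) + (5)·(0.9) = 5.55.

Step 5 — scale by n: T² = 4 · 5.55 = 22.2.

T² ≈ 22.2


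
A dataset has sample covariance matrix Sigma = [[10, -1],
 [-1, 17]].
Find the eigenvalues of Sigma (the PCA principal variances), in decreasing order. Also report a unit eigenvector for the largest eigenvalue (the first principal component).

Step 1 — characteristic polynomial of 2×2 Sigma:
  det(Sigma - λI) = λ² - trace · λ + det = 0.
  trace = 10 + 17 = 27, det = 10·17 - (-1)² = 169.
Step 2 — discriminant:
  Δ = trace² - 4·det = 729 - 676 = 53.
Step 3 — eigenvalues:
  λ = (trace ± √Δ)/2 = (27 ± 7.2801)/2,
  λ_1 = 17.1401,  λ_2 = 9.8599.

Step 4 — unit eigenvector for λ_1: solve (Sigma - λ_1 I)v = 0. First row:
  (10 - 17.1401)·v_x + (-1)·v_y = 0, i.e. (-7.1401)·v_x + (-1)·v_y = 0,
  so v ∝ (b, λ_1 - a) = (-1, 7.1401); multiply by -1 so the first entry is positive: u = (1, -7.1401).
  ||u|| = √((1)² + (-7.1401)²) = √(51.9804) ≈ 7.2097,
  v_1 = u/||u|| ≈ (0.1387, -0.9903) (||v_1|| = 1).

λ_1 = 17.1401,  λ_2 = 9.8599;  v_1 ≈ (0.1387, -0.9903)


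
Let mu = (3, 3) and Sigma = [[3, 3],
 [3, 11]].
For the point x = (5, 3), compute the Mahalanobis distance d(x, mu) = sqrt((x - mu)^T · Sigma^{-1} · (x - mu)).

Step 1 — centre the observation: (x - mu) = (2, 0).

Step 2 — invert Sigma. det(Sigma) = 3·11 - (3)² = 24.
  Sigma^{-1} = (1/det) · [[d, -b], [-b, a]] = [[0.4583, -0.125],
 [-0.125, 0.125]].

Step 3 — form the quadratic (x - mu)^T · Sigma^{-1} · (x - mu):
  Sigma^{-1} · (x - mu) = (0.9167, -0.25).
  (x - mu)^T · [Sigma^{-1} · (x - mu)] = (2)·(0.9167) + (0)·(-0.25) = 1.8333.

Step 4 — take square root: d = √(1.8333) ≈ 1.354.

d(x, mu) = √(1.8333) ≈ 1.354


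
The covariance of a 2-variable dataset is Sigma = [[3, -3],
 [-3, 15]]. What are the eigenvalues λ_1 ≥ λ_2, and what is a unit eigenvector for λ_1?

Step 1 — characteristic polynomial of 2×2 Sigma:
  det(Sigma - λI) = λ² - trace · λ + det = 0.
  trace = 3 + 15 = 18, det = 3·15 - (-3)² = 36.
Step 2 — discriminant:
  Δ = trace² - 4·det = 324 - 144 = 180.
Step 3 — eigenvalues:
  λ = (trace ± √Δ)/2 = (18 ± 13.4164)/2,
  λ_1 = 15.7082,  λ_2 = 2.2918.

Step 4 — unit eigenvector for λ_1: solve (Sigma - λ_1 I)v = 0. First row:
  (3 - 15.7082)·v_x + (-3)·v_y = 0, i.e. (-12.7082)·v_x + (-3)·v_y = 0,
  so v ∝ (b, λ_1 - a) = (-3, 12.7082); multiply by -1 so the first entry is positive: u = (3, -12.7082).
  ||u|| = √((3)² + (-12.7082)²) = √(170.4984) ≈ 13.0575,
  v_1 = u/||u|| ≈ (0.2298, -0.9732) (||v_1|| = 1).

λ_1 = 15.7082,  λ_2 = 2.2918;  v_1 ≈ (0.2298, -0.9732)


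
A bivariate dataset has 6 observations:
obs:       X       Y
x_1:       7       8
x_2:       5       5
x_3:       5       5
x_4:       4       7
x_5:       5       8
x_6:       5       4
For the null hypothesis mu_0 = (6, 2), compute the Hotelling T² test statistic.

Step 1 — sample mean vector:
  mean(X) = (7 + 5 + 5 + 4 + 5 + 5) / 6 = 31/6 = 5.1667
  mean(Y) = (8 + 5 + 5 + 7 + 8 + 4) / 6 = 37/6 = 6.1667
  x̄ = (5.1667, 6.1667),  deviation x̄ - mu_0 = (5.1667, 6.1667) - (6, 2) = (-0.8333, 4.1667).

Step 2 — sample covariance matrix, S[i,j] = (1/(n-1)) · Σ_k (x_{k,i} - mean_i) · (x_{k,j} - mean_j), divisor n-1 = 5:
  S[X,X] = ((1.8333)·(1.8333) + (-0.1667)·(-0.1667) + (-0.1667)·(-0.1667) + (-1.1667)·(-1.1667) + (-0.1667)·(-0.1667) + (-0.1667)·(-0.1667)) / 5 = 4.8333/5 = 0.9667
  S[X,Y] = ((1.8333)·(1.8333) + (-0.1667)·(-1.1667) + (-0.1667)·(-1.1667) + (-1.1667)·(0.8333) + (-0.1667)·(1.8333) + (-0.1667)·(-2.1667)) / 5 = 2.8333/5 = 0.5667
  S[Y,Y] = ((1.8333)·(1.8333) + (-1.1667)·(-1.1667) + (-1.1667)·(-1.1667) + (0.8333)·(0.8333) + (1.8333)·(1.8333) + (-2.1667)·(-2.1667)) / 5 = 14.8333/5 = 2.9667
  S = [[0.9667, 0.5667],
 [0.5667, 2.9667]].

Step 3 — invert S. det(S) = 0.9667·2.9667 - (0.5667)² = 2.5467.
  S^{-1} = (1/det) · [[d, -b], [-b, a]] = [[1.1649, -0.2225],
 [-0.2225, 0.3796]].

Step 4 — quadratic form (x̄ - mu_0)^T · S^{-1} · (x̄ - mu_0):
  S^{-1} · (x̄ - mu_0) = (-1.8979, 1.767),
  (x̄ - mu_0)^T · [...] = (-0.8333)·(-1.8979) + (4.1667)·(1.767) = 8.9442.

Step 5 — scale by n: T² = 6 · 8.9442 = 53.6649.

T² ≈ 53.6649


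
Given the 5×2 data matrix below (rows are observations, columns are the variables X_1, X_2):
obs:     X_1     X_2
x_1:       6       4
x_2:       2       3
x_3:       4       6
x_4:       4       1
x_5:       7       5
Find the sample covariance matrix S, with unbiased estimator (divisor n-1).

Step 1 — column means:
  mean(X_1) = (6 + 2 + 4 + 4 + 7) / 5 = 23/5 = 4.6
  mean(X_2) = (4 + 3 + 6 + 1 + 5) / 5 = 19/5 = 3.8

Step 2 — sample covariance S[i,j] = (1/(n-1)) · Σ_k (x_{k,i} - mean_i) · (x_{k,j} - mean_j), with n-1 = 4.
  S[X_1,X_1] = ((1.4)·(1.4) + (-2.6)·(-2.6) + (-0.6)·(-0.6) + (-0.6)·(-0.6) + (2.4)·(2.4)) / 4 = 15.2/4 = 3.8
  S[X_1,X_2] = ((1.4)·(0.2) + (-2.6)·(-0.8) + (-0.6)·(2.2) + (-0.6)·(-2.8) + (2.4)·(1.2)) / 4 = 5.6/4 = 1.4
  S[X_2,X_2] = ((0.2)·(0.2) + (-0.8)·(-0.8) + (2.2)·(2.2) + (-2.8)·(-2.8) + (1.2)·(1.2)) / 4 = 14.8/4 = 3.7

S is symmetric (S[j,i] = S[i,j]). Assembling:

S = [[3.8, 1.4],
 [1.4, 3.7]]


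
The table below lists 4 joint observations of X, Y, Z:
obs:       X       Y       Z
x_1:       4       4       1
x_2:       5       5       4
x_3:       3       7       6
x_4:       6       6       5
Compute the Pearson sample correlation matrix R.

Step 1 — column means:
  mean(X) = (4 + 5 + 3 + 6) / 4 = 18/4 = 4.5
  mean(Y) = (4 + 5 + 7 + 6) / 4 = 22/4 = 5.5
  mean(Z) = (1 + 4 + 6 + 5) / 4 = 16/4 = 4

Step 2 — sample variances and covariances s[i,j] = (1/(n-1)) · Σ_k (x_{k,i} - mean_i) · (x_{k,j} - mean_j), with n-1 = 3:
  s[X,X] = ((-0.5)·(-0.5) + (0.5)·(0.5) + (-1.5)·(-1.5) + (1.5)·(1.5)) / 3 = 5/3 = 1.6667
  s[X,Y] = ((-0.5)·(-1.5) + (0.5)·(-0.5) + (-1.5)·(1.5) + (1.5)·(0.5)) / 3 = -1/3 = -0.3333
  s[X,Z] = ((-0.5)·(-3) + (0.5)·(0) + (-1.5)·(2) + (1.5)·(1)) / 3 = 0/3 = 0
  s[Y,Y] = ((-1.5)·(-1.5) + (-0.5)·(-0.5) + (1.5)·(1.5) + (0.5)·(0.5)) / 3 = 5/3 = 1.6667
  s[Y,Z] = ((-1.5)·(-3) + (-0.5)·(0) + (1.5)·(2) + (0.5)·(1)) / 3 = 8/3 = 2.6667
  s[Z,Z] = ((-3)·(-3) + (0)·(0) + (2)·(2) + (1)·(1)) / 3 = 14/3 = 4.6667
  Sample standard deviations s_i = √(s[i,i]):
  s(X) = √(1.6667) = 1.291
  s(Y) = √(1.6667) = 1.291
  s(Z) = √(4.6667) = 2.1602

Step 3 — r_{ij} = s_{ij} / (s_i · s_j):
  r[X,X] = 1 (diagonal).
  r[X,Y] = -0.3333 / (1.291 · 1.291) = -0.3333 / 1.6667 = -0.2
  r[X,Z] = 0 / (1.291 · 2.1602) = 0 / 2.7889 = 0
  r[Y,Y] = 1 (diagonal).
  r[Y,Z] = 2.6667 / (1.291 · 2.1602) = 2.6667 / 2.7889 = 0.9562
  r[Z,Z] = 1 (diagonal).

R is symmetric with unit diagonal. Assembling:

R = [[1, -0.2, 0],
 [-0.2, 1, 0.9562],
 [0, 0.9562, 1]]


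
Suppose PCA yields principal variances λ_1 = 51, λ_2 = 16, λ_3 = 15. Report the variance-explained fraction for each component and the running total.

Step 1 — total variance = trace(Sigma) = Σ λ_i = 51 + 16 + 15 = 82.

Step 2 — fraction explained by component i = λ_i / Σ λ:
  PC1: 51/82 = 0.622
  PC2: 16/82 = 0.1951
  PC3: 15/82 = 0.1829

Step 3 — cumulative fraction after k components = (λ_1 + ... + λ_k) / Σ λ:
  k = 1: 51/82 = 0.622
  k = 2: (51 + 16)/82 = 67/82 = 0.8171
  k = 3: (51 + 16 + 15)/82 = 82/82 = 1

Summary (fraction, with percent):

explained: PC1 0.622 (62.2%), PC2 0.1951 (19.51%), PC3 0.1829 (18.29%);  cumulative: 0.622, 0.8171, 1


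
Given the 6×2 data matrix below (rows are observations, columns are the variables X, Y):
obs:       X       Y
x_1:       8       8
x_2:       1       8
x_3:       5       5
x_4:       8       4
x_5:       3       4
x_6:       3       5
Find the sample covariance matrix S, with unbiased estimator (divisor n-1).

Step 1 — column means:
  mean(X) = (8 + 1 + 5 + 8 + 3 + 3) / 6 = 28/6 = 4.6667
  mean(Y) = (8 + 8 + 5 + 4 + 4 + 5) / 6 = 34/6 = 5.6667

Step 2 — sample covariance S[i,j] = (1/(n-1)) · Σ_k (x_{k,i} - mean_i) · (x_{k,j} - mean_j), with n-1 = 5.
  S[X,X] = ((3.3333)·(3.3333) + (-3.6667)·(-3.6667) + (0.3333)·(0.3333) + (3.3333)·(3.3333) + (-1.6667)·(-1.6667) + (-1.6667)·(-1.6667)) / 5 = 41.3333/5 = 8.2667
  S[X,Y] = ((3.3333)·(2.3333) + (-3.6667)·(2.3333) + (0.3333)·(-0.6667) + (3.3333)·(-1.6667) + (-1.6667)·(-1.6667) + (-1.6667)·(-0.6667)) / 5 = -2.6667/5 = -0.5333
  S[Y,Y] = ((2.3333)·(2.3333) + (2.3333)·(2.3333) + (-0.6667)·(-0.6667) + (-1.6667)·(-1.6667) + (-1.6667)·(-1.6667) + (-0.6667)·(-0.6667)) / 5 = 17.3333/5 = 3.4667

S is symmetric (S[j,i] = S[i,j]). Assembling:

S = [[8.2667, -0.5333],
 [-0.5333, 3.4667]]


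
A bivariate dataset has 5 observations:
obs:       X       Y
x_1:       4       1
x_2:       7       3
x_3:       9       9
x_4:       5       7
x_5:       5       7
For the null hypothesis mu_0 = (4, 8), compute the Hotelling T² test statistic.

Step 1 — sample mean vector:
  mean(X) = (4 + 7 + 9 + 5 + 5) / 5 = 30/5 = 6
  mean(Y) = (1 + 3 + 9 + 7 + 7) / 5 = 27/5 = 5.4
  x̄ = (6, 5.4),  deviation x̄ - mu_0 = (6, 5.4) - (4, 8) = (2, -2.6).

Step 2 — sample covariance matrix, S[i,j] = (1/(n-1)) · Σ_k (x_{k,i} - mean_i) · (x_{k,j} - mean_j), divisor n-1 = 4:
  S[X,X] = ((-2)·(-2) + (1)·(1) + (3)·(3) + (-1)·(-1) + (-1)·(-1)) / 4 = 16/4 = 4
  S[X,Y] = ((-2)·(-4.4) + (1)·(-2.4) + (3)·(3.6) + (-1)·(1.6) + (-1)·(1.6)) / 4 = 14/4 = 3.5
  S[Y,Y] = ((-4.4)·(-4.4) + (-2.4)·(-2.4) + (3.6)·(3.6) + (1.6)·(1.6) + (1.6)·(1.6)) / 4 = 43.2/4 = 10.8
  S = [[4, 3.5],
 [3.5, 10.8]].

Step 3 — invert S. det(S) = 4·10.8 - (3.5)² = 30.95.
  S^{-1} = (1/det) · [[d, -b], [-b, a]] = [[0.3489, -0.1131],
 [-0.1131, 0.1292]].

Step 4 — quadratic form (x̄ - mu_0)^T · S^{-1} · (x̄ - mu_0):
  S^{-1} · (x̄ - mu_0) = (0.9919, -0.5622),
  (x̄ - mu_0)^T · [...] = (2)·(0.9919) + (-2.6)·(-0.5622) = 3.4456.

Step 5 — scale by n: T² = 5 · 3.4456 = 17.2278.

T² ≈ 17.2278


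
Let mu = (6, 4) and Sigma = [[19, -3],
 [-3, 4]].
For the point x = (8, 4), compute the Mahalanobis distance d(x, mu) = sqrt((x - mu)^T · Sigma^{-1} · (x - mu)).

Step 1 — centre the observation: (x - mu) = (2, 0).

Step 2 — invert Sigma. det(Sigma) = 19·4 - (-3)² = 67.
  Sigma^{-1} = (1/det) · [[d, -b], [-b, a]] = [[0.0597, 0.0448],
 [0.0448, 0.2836]].

Step 3 — form the quadratic (x - mu)^T · Sigma^{-1} · (x - mu):
  Sigma^{-1} · (x - mu) = (0.1194, 0.0896).
  (x - mu)^T · [Sigma^{-1} · (x - mu)] = (2)·(0.1194) + (0)·(0.0896) = 0.2388.

Step 4 — take square root: d = √(0.2388) ≈ 0.4887.

d(x, mu) = √(0.2388) ≈ 0.4887


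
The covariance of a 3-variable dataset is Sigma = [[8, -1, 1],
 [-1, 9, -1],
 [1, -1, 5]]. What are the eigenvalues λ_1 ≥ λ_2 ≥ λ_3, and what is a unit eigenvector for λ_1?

Step 1 — characteristic polynomial p(λ) = det(λI - Sigma) = λ³ - tr·λ² + c_1·λ - det, where tr = trace, c_1 = sum of the principal 2×2 minors, det = det(Sigma):
  tr = 8 + 9 + 5 = 22,
  c_1 = (8·9 - (-1)²) + (8·5 - (1)²) + (9·5 - (-1)²) = 71 + 39 + 44 = 154,
  det = 8·(9·5 - (-1)²) - (-1)·((-1)·5 - (-1)·(1)) + (1)·((-1)·(-1) - 9·(1)) = 8·(44) - (-1)·(-4) + (1)·(-8) = 340.
  So p(λ) = λ³ - 22λ² + 154λ - 340.
Step 2 — look for an integer root (rational root theorem: any rational root is an integer divisor of 340). Testing λ = 10:
  p(10) = 1000 - 2200 + 1540 - 340 = 0  ✓
  Dividing out (λ - 10): p(λ) = (λ - 10)(λ² - 12λ + 34).
Step 3 — remaining eigenvalues from the quadratic λ² - 12λ + 34 = 0:
  Δ = 12² - 4·34 = 144 - 136 = 8,  λ = (12 ± √8)/2 = (12 ± 2.8284)/2 ≈ 7.4142 or 4.5858.
  Sorted: λ_1 = 10,  λ_2 = 7.4142,  λ_3 = 4.5858  (check: sum = 22 = tr ✓).

Step 4 — unit eigenvector for λ_1 = 10: v spans the null space of (Sigma - λ_1 I), whose rows are
  r_1 = (-2, -1, 1),  r_2 = (-1, -1, -1),  r_3 = (1, -1, -5).
  v is orthogonal to every row, so take v ∝ r_1 × r_2 = ((-1)·(-1) - (1)·(-1), (1)·(-1) - (-2)·(-1), (-2)·(-1) - (-1)·(-1)) = (2, -3, 1).
  Let u = (2, -3, 1).
  ||u|| = √((2)² + (-3)² + (1)²) = √(14) ≈ 3.7417,  v_1 = u/||u|| ≈ (0.5345, -0.8018, 0.2673) (||v_1|| = 1).

λ_1 = 10,  λ_2 = 7.4142,  λ_3 = 4.5858;  v_1 ≈ (0.5345, -0.8018, 0.2673)


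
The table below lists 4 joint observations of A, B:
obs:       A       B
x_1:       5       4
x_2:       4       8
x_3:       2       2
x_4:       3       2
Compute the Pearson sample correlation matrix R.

Step 1 — column means:
  mean(A) = (5 + 4 + 2 + 3) / 4 = 14/4 = 3.5
  mean(B) = (4 + 8 + 2 + 2) / 4 = 16/4 = 4

Step 2 — sample variances and covariances s[i,j] = (1/(n-1)) · Σ_k (x_{k,i} - mean_i) · (x_{k,j} - mean_j), with n-1 = 3:
  s[A,A] = ((1.5)·(1.5) + (0.5)·(0.5) + (-1.5)·(-1.5) + (-0.5)·(-0.5)) / 3 = 5/3 = 1.6667
  s[A,B] = ((1.5)·(0) + (0.5)·(4) + (-1.5)·(-2) + (-0.5)·(-2)) / 3 = 6/3 = 2
  s[B,B] = ((0)·(0) + (4)·(4) + (-2)·(-2) + (-2)·(-2)) / 3 = 24/3 = 8
  Sample standard deviations s_i = √(s[i,i]):
  s(A) = √(1.6667) = 1.291
  s(B) = √(8) = 2.8284

Step 3 — r_{ij} = s_{ij} / (s_i · s_j):
  r[A,A] = 1 (diagonal).
  r[A,B] = 2 / (1.291 · 2.8284) = 2 / 3.6515 = 0.5477
  r[B,B] = 1 (diagonal).

R is symmetric with unit diagonal. Assembling:

R = [[1, 0.5477],
 [0.5477, 1]]


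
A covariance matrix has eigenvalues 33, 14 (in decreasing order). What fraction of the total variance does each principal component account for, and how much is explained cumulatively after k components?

Step 1 — total variance = trace(Sigma) = Σ λ_i = 33 + 14 = 47.

Step 2 — fraction explained by component i = λ_i / Σ λ:
  PC1: 33/47 = 0.7021
  PC2: 14/47 = 0.2979

Step 3 — cumulative fraction after k components = (λ_1 + ... + λ_k) / Σ λ:
  k = 1: 33/47 = 0.7021
  k = 2: (33 + 14)/47 = 47/47 = 1

Summary (fraction, with percent):

explained: PC1 0.7021 (70.21%), PC2 0.2979 (29.79%);  cumulative: 0.7021, 1


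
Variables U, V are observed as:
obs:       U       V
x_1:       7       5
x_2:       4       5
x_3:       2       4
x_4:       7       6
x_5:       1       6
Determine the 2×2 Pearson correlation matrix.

Step 1 — column means:
  mean(U) = (7 + 4 + 2 + 7 + 1) / 5 = 21/5 = 4.2
  mean(V) = (5 + 5 + 4 + 6 + 6) / 5 = 26/5 = 5.2

Step 2 — sample variances and covariances s[i,j] = (1/(n-1)) · Σ_k (x_{k,i} - mean_i) · (x_{k,j} - mean_j), with n-1 = 4:
  s[U,U] = ((2.8)·(2.8) + (-0.2)·(-0.2) + (-2.2)·(-2.2) + (2.8)·(2.8) + (-3.2)·(-3.2)) / 4 = 30.8/4 = 7.7
  s[U,V] = ((2.8)·(-0.2) + (-0.2)·(-0.2) + (-2.2)·(-1.2) + (2.8)·(0.8) + (-3.2)·(0.8)) / 4 = 1.8/4 = 0.45
  s[V,V] = ((-0.2)·(-0.2) + (-0.2)·(-0.2) + (-1.2)·(-1.2) + (0.8)·(0.8) + (0.8)·(0.8)) / 4 = 2.8/4 = 0.7
  Sample standard deviations s_i = √(s[i,i]):
  s(U) = √(7.7) = 2.7749
  s(V) = √(0.7) = 0.8367

Step 3 — r_{ij} = s_{ij} / (s_i · s_j):
  r[U,U] = 1 (diagonal).
  r[U,V] = 0.45 / (2.7749 · 0.8367) = 0.45 / 2.3216 = 0.1938
  r[V,V] = 1 (diagonal).

R is symmetric with unit diagonal. Assembling:

R = [[1, 0.1938],
 [0.1938, 1]]


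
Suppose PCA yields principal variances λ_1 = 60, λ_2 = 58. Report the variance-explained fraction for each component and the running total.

Step 1 — total variance = trace(Sigma) = Σ λ_i = 60 + 58 = 118.

Step 2 — fraction explained by component i = λ_i / Σ λ:
  PC1: 60/118 = 0.5085
  PC2: 58/118 = 0.4915

Step 3 — cumulative fraction after k components = (λ_1 + ... + λ_k) / Σ λ:
  k = 1: 60/118 = 0.5085
  k = 2: (60 + 58)/118 = 118/118 = 1

Summary (fraction, with percent):

explained: PC1 0.5085 (50.85%), PC2 0.4915 (49.15%);  cumulative: 0.5085, 1


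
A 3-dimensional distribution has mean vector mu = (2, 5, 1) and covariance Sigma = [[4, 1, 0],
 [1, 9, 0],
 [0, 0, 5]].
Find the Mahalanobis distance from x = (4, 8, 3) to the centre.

Step 1 — centre the observation: (x - mu) = (2, 3, 2).

Step 2 — invert Sigma (cofactor / det for 3×3, or solve directly):
  Sigma^{-1} = [[0.2571, -0.0286, 0],
 [-0.0286, 0.1143, 0],
 [0, 0, 0.2]].

Step 3 — form the quadratic (x - mu)^T · Sigma^{-1} · (x - mu):
  Sigma^{-1} · (x - mu) = (0.4286, 0.2857, 0.4).
  (x - mu)^T · [Sigma^{-1} · (x - mu)] = (2)·(0.4286) + (3)·(0.2857) + (2)·(0.4) = 2.5143.

Step 4 — take square root: d = √(2.5143) ≈ 1.5856.

d(x, mu) = √(2.5143) ≈ 1.5856


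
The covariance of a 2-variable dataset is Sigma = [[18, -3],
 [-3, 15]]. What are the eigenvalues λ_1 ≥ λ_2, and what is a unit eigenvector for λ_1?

Step 1 — characteristic polynomial of 2×2 Sigma:
  det(Sigma - λI) = λ² - trace · λ + det = 0.
  trace = 18 + 15 = 33, det = 18·15 - (-3)² = 261.
Step 2 — discriminant:
  Δ = trace² - 4·det = 1089 - 1044 = 45.
Step 3 — eigenvalues:
  λ = (trace ± √Δ)/2 = (33 ± 6.7082)/2,
  λ_1 = 19.8541,  λ_2 = 13.1459.

Step 4 — unit eigenvector for λ_1: solve (Sigma - λ_1 I)v = 0. First row:
  (18 - 19.8541)·v_x + (-3)·v_y = 0, i.e. (-1.8541)·v_x + (-3)·v_y = 0,
  so v ∝ (b, λ_1 - a) = (-3, 1.8541); multiply by -1 so the first entry is positive: u = (3, -1.8541).
  ||u|| = √((3)² + (-1.8541)²) = √(12.4377) ≈ 3.5267,
  v_1 = u/||u|| ≈ (0.8507, -0.5257) (||v_1|| = 1).

λ_1 = 19.8541,  λ_2 = 13.1459;  v_1 ≈ (0.8507, -0.5257)


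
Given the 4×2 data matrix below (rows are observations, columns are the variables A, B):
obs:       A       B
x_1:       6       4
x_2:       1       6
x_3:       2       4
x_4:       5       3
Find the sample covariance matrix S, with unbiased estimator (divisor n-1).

Step 1 — column means:
  mean(A) = (6 + 1 + 2 + 5) / 4 = 14/4 = 3.5
  mean(B) = (4 + 6 + 4 + 3) / 4 = 17/4 = 4.25

Step 2 — sample covariance S[i,j] = (1/(n-1)) · Σ_k (x_{k,i} - mean_i) · (x_{k,j} - mean_j), with n-1 = 3.
  S[A,A] = ((2.5)·(2.5) + (-2.5)·(-2.5) + (-1.5)·(-1.5) + (1.5)·(1.5)) / 3 = 17/3 = 5.6667
  S[A,B] = ((2.5)·(-0.25) + (-2.5)·(1.75) + (-1.5)·(-0.25) + (1.5)·(-1.25)) / 3 = -6.5/3 = -2.1667
  S[B,B] = ((-0.25)·(-0.25) + (1.75)·(1.75) + (-0.25)·(-0.25) + (-1.25)·(-1.25)) / 3 = 4.75/3 = 1.5833

S is symmetric (S[j,i] = S[i,j]). Assembling:

S = [[5.6667, -2.1667],
 [-2.1667, 1.5833]]


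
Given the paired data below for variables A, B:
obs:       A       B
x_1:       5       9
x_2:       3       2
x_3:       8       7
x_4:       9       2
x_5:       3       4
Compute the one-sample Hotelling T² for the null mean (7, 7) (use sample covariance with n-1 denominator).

Step 1 — sample mean vector:
  mean(A) = (5 + 3 + 8 + 9 + 3) / 5 = 28/5 = 5.6
  mean(B) = (9 + 2 + 7 + 2 + 4) / 5 = 24/5 = 4.8
  x̄ = (5.6, 4.8),  deviation x̄ - mu_0 = (5.6, 4.8) - (7, 7) = (-1.4, -2.2).

Step 2 — sample covariance matrix, S[i,j] = (1/(n-1)) · Σ_k (x_{k,i} - mean_i) · (x_{k,j} - mean_j), divisor n-1 = 4:
  S[A,A] = ((-0.6)·(-0.6) + (-2.6)·(-2.6) + (2.4)·(2.4) + (3.4)·(3.4) + (-2.6)·(-2.6)) / 4 = 31.2/4 = 7.8
  S[A,B] = ((-0.6)·(4.2) + (-2.6)·(-2.8) + (2.4)·(2.2) + (3.4)·(-2.8) + (-2.6)·(-0.8)) / 4 = 2.6/4 = 0.65
  S[B,B] = ((4.2)·(4.2) + (-2.8)·(-2.8) + (2.2)·(2.2) + (-2.8)·(-2.8) + (-0.8)·(-0.8)) / 4 = 38.8/4 = 9.7
  S = [[7.8, 0.65],
 [0.65, 9.7]].

Step 3 — invert S. det(S) = 7.8·9.7 - (0.65)² = 75.2375.
  S^{-1} = (1/det) · [[d, -b], [-b, a]] = [[0.1289, -0.0086],
 [-0.0086, 0.1037]].

Step 4 — quadratic form (x̄ - mu_0)^T · S^{-1} · (x̄ - mu_0):
  S^{-1} · (x̄ - mu_0) = (-0.1615, -0.216),
  (x̄ - mu_0)^T · [...] = (-1.4)·(-0.1615) + (-2.2)·(-0.216) = 0.7012.

Step 5 — scale by n: T² = 5 · 0.7012 = 3.5062.

T² ≈ 3.5062


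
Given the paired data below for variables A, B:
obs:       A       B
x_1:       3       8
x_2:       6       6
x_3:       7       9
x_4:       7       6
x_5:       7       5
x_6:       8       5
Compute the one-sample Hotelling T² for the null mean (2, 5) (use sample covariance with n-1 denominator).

Step 1 — sample mean vector:
  mean(A) = (3 + 6 + 7 + 7 + 7 + 8) / 6 = 38/6 = 6.3333
  mean(B) = (8 + 6 + 9 + 6 + 5 + 5) / 6 = 39/6 = 6.5
  x̄ = (6.3333, 6.5),  deviation x̄ - mu_0 = (6.3333, 6.5) - (2, 5) = (4.3333, 1.5).

Step 2 — sample covariance matrix, S[i,j] = (1/(n-1)) · Σ_k (x_{k,i} - mean_i) · (x_{k,j} - mean_j), divisor n-1 = 5:
  S[A,A] = ((-3.3333)·(-3.3333) + (-0.3333)·(-0.3333) + (0.6667)·(0.6667) + (0.6667)·(0.6667) + (0.6667)·(0.6667) + (1.6667)·(1.6667)) / 5 = 15.3333/5 = 3.0667
  S[A,B] = ((-3.3333)·(1.5) + (-0.3333)·(-0.5) + (0.6667)·(2.5) + (0.6667)·(-0.5) + (0.6667)·(-1.5) + (1.6667)·(-1.5)) / 5 = -7/5 = -1.4
  S[B,B] = ((1.5)·(1.5) + (-0.5)·(-0.5) + (2.5)·(2.5) + (-0.5)·(-0.5) + (-1.5)·(-1.5) + (-1.5)·(-1.5)) / 5 = 13.5/5 = 2.7
  S = [[3.0667, -1.4],
 [-1.4, 2.7]].

Step 3 — invert S. det(S) = 3.0667·2.7 - (-1.4)² = 6.32.
  S^{-1} = (1/det) · [[d, -b], [-b, a]] = [[0.4272, 0.2215],
 [0.2215, 0.4852]].

Step 4 — quadratic form (x̄ - mu_0)^T · S^{-1} · (x̄ - mu_0):
  S^{-1} · (x̄ - mu_0) = (2.1835, 1.6878),
  (x̄ - mu_0)^T · [...] = (4.3333)·(2.1835) + (1.5)·(1.6878) = 11.9937.

Step 5 — scale by n: T² = 6 · 11.9937 = 71.962.

T² ≈ 71.962


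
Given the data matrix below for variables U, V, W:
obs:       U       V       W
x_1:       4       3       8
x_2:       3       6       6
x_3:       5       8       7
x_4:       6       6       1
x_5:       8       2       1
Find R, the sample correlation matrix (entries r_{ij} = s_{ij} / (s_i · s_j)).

Step 1 — column means:
  mean(U) = (4 + 3 + 5 + 6 + 8) / 5 = 26/5 = 5.2
  mean(V) = (3 + 6 + 8 + 6 + 2) / 5 = 25/5 = 5
  mean(W) = (8 + 6 + 7 + 1 + 1) / 5 = 23/5 = 4.6

Step 2 — sample variances and covariances s[i,j] = (1/(n-1)) · Σ_k (x_{k,i} - mean_i) · (x_{k,j} - mean_j), with n-1 = 4:
  s[U,U] = ((-1.2)·(-1.2) + (-2.2)·(-2.2) + (-0.2)·(-0.2) + (0.8)·(0.8) + (2.8)·(2.8)) / 4 = 14.8/4 = 3.7
  s[U,V] = ((-1.2)·(-2) + (-2.2)·(1) + (-0.2)·(3) + (0.8)·(1) + (2.8)·(-3)) / 4 = -8/4 = -2
  s[U,W] = ((-1.2)·(3.4) + (-2.2)·(1.4) + (-0.2)·(2.4) + (0.8)·(-3.6) + (2.8)·(-3.6)) / 4 = -20.6/4 = -5.15
  s[V,V] = ((-2)·(-2) + (1)·(1) + (3)·(3) + (1)·(1) + (-3)·(-3)) / 4 = 24/4 = 6
  s[V,W] = ((-2)·(3.4) + (1)·(1.4) + (3)·(2.4) + (1)·(-3.6) + (-3)·(-3.6)) / 4 = 9/4 = 2.25
  s[W,W] = ((3.4)·(3.4) + (1.4)·(1.4) + (2.4)·(2.4) + (-3.6)·(-3.6) + (-3.6)·(-3.6)) / 4 = 45.2/4 = 11.3
  Sample standard deviations s_i = √(s[i,i]):
  s(U) = √(3.7) = 1.9235
  s(V) = √(6) = 2.4495
  s(W) = √(11.3) = 3.3615

Step 3 — r_{ij} = s_{ij} / (s_i · s_j):
  r[U,U] = 1 (diagonal).
  r[U,V] = -2 / (1.9235 · 2.4495) = -2 / 4.7117 = -0.4245
  r[U,W] = -5.15 / (1.9235 · 3.3615) = -5.15 / 6.4661 = -0.7965
  r[V,V] = 1 (diagonal).
  r[V,W] = 2.25 / (2.4495 · 3.3615) = 2.25 / 8.2341 = 0.2733
  r[W,W] = 1 (diagonal).

R is symmetric with unit diagonal. Assembling:

R = [[1, -0.4245, -0.7965],
 [-0.4245, 1, 0.2733],
 [-0.7965, 0.2733, 1]]


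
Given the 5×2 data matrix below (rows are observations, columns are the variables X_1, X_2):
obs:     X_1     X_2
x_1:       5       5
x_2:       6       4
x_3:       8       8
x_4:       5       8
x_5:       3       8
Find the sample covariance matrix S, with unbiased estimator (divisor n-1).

Step 1 — column means:
  mean(X_1) = (5 + 6 + 8 + 5 + 3) / 5 = 27/5 = 5.4
  mean(X_2) = (5 + 4 + 8 + 8 + 8) / 5 = 33/5 = 6.6

Step 2 — sample covariance S[i,j] = (1/(n-1)) · Σ_k (x_{k,i} - mean_i) · (x_{k,j} - mean_j), with n-1 = 4.
  S[X_1,X_1] = ((-0.4)·(-0.4) + (0.6)·(0.6) + (2.6)·(2.6) + (-0.4)·(-0.4) + (-2.4)·(-2.4)) / 4 = 13.2/4 = 3.3
  S[X_1,X_2] = ((-0.4)·(-1.6) + (0.6)·(-2.6) + (2.6)·(1.4) + (-0.4)·(1.4) + (-2.4)·(1.4)) / 4 = -1.2/4 = -0.3
  S[X_2,X_2] = ((-1.6)·(-1.6) + (-2.6)·(-2.6) + (1.4)·(1.4) + (1.4)·(1.4) + (1.4)·(1.4)) / 4 = 15.2/4 = 3.8

S is symmetric (S[j,i] = S[i,j]). Assembling:

S = [[3.3, -0.3],
 [-0.3, 3.8]]


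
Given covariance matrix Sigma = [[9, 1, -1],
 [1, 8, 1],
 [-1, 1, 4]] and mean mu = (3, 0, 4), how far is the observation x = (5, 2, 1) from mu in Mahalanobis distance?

Step 1 — centre the observation: (x - mu) = (2, 2, -3).

Step 2 — invert Sigma (cofactor / det for 3×3, or solve directly):
  Sigma^{-1} = [[0.117, -0.0189, 0.034],
 [-0.0189, 0.1321, -0.0377],
 [0.034, -0.0377, 0.2679]].

Step 3 — form the quadratic (x - mu)^T · Sigma^{-1} · (x - mu):
  Sigma^{-1} · (x - mu) = (0.0943, 0.3396, -0.8113).
  (x - mu)^T · [Sigma^{-1} · (x - mu)] = (2)·(0.0943) + (2)·(0.3396) + (-3)·(-0.8113) = 3.3019.

Step 4 — take square root: d = √(3.3019) ≈ 1.8171.

d(x, mu) = √(3.3019) ≈ 1.8171


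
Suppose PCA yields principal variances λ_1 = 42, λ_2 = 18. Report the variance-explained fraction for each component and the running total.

Step 1 — total variance = trace(Sigma) = Σ λ_i = 42 + 18 = 60.

Step 2 — fraction explained by component i = λ_i / Σ λ:
  PC1: 42/60 = 0.7
  PC2: 18/60 = 0.3

Step 3 — cumulative fraction after k components = (λ_1 + ... + λ_k) / Σ λ:
  k = 1: 42/60 = 0.7
  k = 2: (42 + 18)/60 = 60/60 = 1

Summary (fraction, with percent):

explained: PC1 0.7 (70%), PC2 0.3 (30%);  cumulative: 0.7, 1


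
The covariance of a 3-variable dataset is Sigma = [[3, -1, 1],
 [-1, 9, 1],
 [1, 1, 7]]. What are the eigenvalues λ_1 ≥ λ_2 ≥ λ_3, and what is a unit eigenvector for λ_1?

Step 1 — characteristic polynomial p(λ) = det(λI - Sigma) = λ³ - tr·λ² + c_1·λ - det, where tr = trace, c_1 = sum of the principal 2×2 minors, det = det(Sigma):
  tr = 3 + 9 + 7 = 19,
  c_1 = (3·9 - (-1)²) + (3·7 - (1)²) + (9·7 - (1)²) = 26 + 20 + 62 = 108,
  det = 3·(9·7 - (1)²) - (-1)·((-1)·7 - (1)·(1)) + (1)·((-1)·(1) - 9·(1)) = 3·(62) - (-1)·(-8) + (1)·(-10) = 168.
  So p(λ) = λ³ - 19λ² + 108λ - 168.
Step 2 — look for an integer root (rational root theorem: any rational root is an integer divisor of 168). Testing λ = 7:
  p(7) = 343 - 931 + 756 - 168 = 0  ✓
  Dividing out (λ - 7): p(λ) = (λ - 7)(λ² - 12λ + 24).
Step 3 — remaining eigenvalues from the quadratic λ² - 12λ + 24 = 0:
  Δ = 12² - 4·24 = 144 - 96 = 48,  λ = (12 ± √48)/2 = (12 ± 6.9282)/2 ≈ 9.4641 or 2.5359.
  Sorted: λ_1 = 9.4641,  λ_2 = 7,  λ_3 = 2.5359  (check: sum = 19 = tr ✓).

Step 4 — unit eigenvector for λ_1 ≈ 9.4641: v spans the null space of (Sigma - λ_1 I), whose rows are
  r_1 = (-6.4641, -1, 1),  r_2 = (-1, -0.4641, 1),  r_3 = (1, 1, -2.4641).
  v is orthogonal to every row, so take v ∝ r_1 × r_2 = ((-1)·(1) - (1)·(-0.4641), (1)·(-1) - (-6.4641)·(1), (-6.4641)·(-0.4641) - (-1)·(-1)) ≈ (-0.5359, 5.4641, 2).
  Rescale (multiply by -1 so the first nonzero entry is positive): u = (0.5359, -5.4641, -2).
  ||u|| = √((0.5359)² + (-5.4641)² + (-2)²) = √(34.1436) ≈ 5.8433,  v_1 = u/||u|| ≈ (0.0917, -0.9351, -0.3423) (||v_1|| = 1).

λ_1 = 9.4641,  λ_2 = 7,  λ_3 = 2.5359;  v_1 ≈ (0.0917, -0.9351, -0.3423)


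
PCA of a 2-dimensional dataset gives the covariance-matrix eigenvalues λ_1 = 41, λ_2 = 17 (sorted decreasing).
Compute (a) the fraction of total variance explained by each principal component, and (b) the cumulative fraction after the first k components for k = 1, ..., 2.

Step 1 — total variance = trace(Sigma) = Σ λ_i = 41 + 17 = 58.

Step 2 — fraction explained by component i = λ_i / Σ λ:
  PC1: 41/58 = 0.7069
  PC2: 17/58 = 0.2931

Step 3 — cumulative fraction after k components = (λ_1 + ... + λ_k) / Σ λ:
  k = 1: 41/58 = 0.7069
  k = 2: (41 + 17)/58 = 58/58 = 1

Summary (fraction, with percent):

explained: PC1 0.7069 (70.69%), PC2 0.2931 (29.31%);  cumulative: 0.7069, 1


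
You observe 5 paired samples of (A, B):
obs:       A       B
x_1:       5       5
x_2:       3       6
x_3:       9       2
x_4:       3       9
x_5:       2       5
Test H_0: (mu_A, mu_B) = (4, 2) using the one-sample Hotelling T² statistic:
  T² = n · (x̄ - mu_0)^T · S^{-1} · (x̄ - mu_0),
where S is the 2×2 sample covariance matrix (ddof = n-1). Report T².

Step 1 — sample mean vector:
  mean(A) = (5 + 3 + 9 + 3 + 2) / 5 = 22/5 = 4.4
  mean(B) = (5 + 6 + 2 + 9 + 5) / 5 = 27/5 = 5.4
  x̄ = (4.4, 5.4),  deviation x̄ - mu_0 = (4.4, 5.4) - (4, 2) = (0.4, 3.4).

Step 2 — sample covariance matrix, S[i,j] = (1/(n-1)) · Σ_k (x_{k,i} - mean_i) · (x_{k,j} - mean_j), divisor n-1 = 4:
  S[A,A] = ((0.6)·(0.6) + (-1.4)·(-1.4) + (4.6)·(4.6) + (-1.4)·(-1.4) + (-2.4)·(-2.4)) / 4 = 31.2/4 = 7.8
  S[A,B] = ((0.6)·(-0.4) + (-1.4)·(0.6) + (4.6)·(-3.4) + (-1.4)·(3.6) + (-2.4)·(-0.4)) / 4 = -20.8/4 = -5.2
  S[B,B] = ((-0.4)·(-0.4) + (0.6)·(0.6) + (-3.4)·(-3.4) + (3.6)·(3.6) + (-0.4)·(-0.4)) / 4 = 25.2/4 = 6.3
  S = [[7.8, -5.2],
 [-5.2, 6.3]].

Step 3 — invert S. det(S) = 7.8·6.3 - (-5.2)² = 22.1.
  S^{-1} = (1/det) · [[d, -b], [-b, a]] = [[0.2851, 0.2353],
 [0.2353, 0.3529]].

Step 4 — quadratic form (x̄ - mu_0)^T · S^{-1} · (x̄ - mu_0):
  S^{-1} · (x̄ - mu_0) = (0.914, 1.2941),
  (x̄ - mu_0)^T · [...] = (0.4)·(0.914) + (3.4)·(1.2941) = 4.7656.

Step 5 — scale by n: T² = 5 · 4.7656 = 23.8281.

T² ≈ 23.8281


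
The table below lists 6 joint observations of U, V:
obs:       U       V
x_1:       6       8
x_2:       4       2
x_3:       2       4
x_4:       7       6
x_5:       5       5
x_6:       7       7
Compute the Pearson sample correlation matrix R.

Step 1 — column means:
  mean(U) = (6 + 4 + 2 + 7 + 5 + 7) / 6 = 31/6 = 5.1667
  mean(V) = (8 + 2 + 4 + 6 + 5 + 7) / 6 = 32/6 = 5.3333

Step 2 — sample variances and covariances s[i,j] = (1/(n-1)) · Σ_k (x_{k,i} - mean_i) · (x_{k,j} - mean_j), with n-1 = 5:
  s[U,U] = ((0.8333)·(0.8333) + (-1.1667)·(-1.1667) + (-3.1667)·(-3.1667) + (1.8333)·(1.8333) + (-0.1667)·(-0.1667) + (1.8333)·(1.8333)) / 5 = 18.8333/5 = 3.7667
  s[U,V] = ((0.8333)·(2.6667) + (-1.1667)·(-3.3333) + (-3.1667)·(-1.3333) + (1.8333)·(0.6667) + (-0.1667)·(-0.3333) + (1.8333)·(1.6667)) / 5 = 14.6667/5 = 2.9333
  s[V,V] = ((2.6667)·(2.6667) + (-3.3333)·(-3.3333) + (-1.3333)·(-1.3333) + (0.6667)·(0.6667) + (-0.3333)·(-0.3333) + (1.6667)·(1.6667)) / 5 = 23.3333/5 = 4.6667
  Sample standard deviations s_i = √(s[i,i]):
  s(U) = √(3.7667) = 1.9408
  s(V) = √(4.6667) = 2.1602

Step 3 — r_{ij} = s_{ij} / (s_i · s_j):
  r[U,U] = 1 (diagonal).
  r[U,V] = 2.9333 / (1.9408 · 2.1602) = 2.9333 / 4.1926 = 0.6996
  r[V,V] = 1 (diagonal).

R is symmetric with unit diagonal. Assembling:

R = [[1, 0.6996],
 [0.6996, 1]]


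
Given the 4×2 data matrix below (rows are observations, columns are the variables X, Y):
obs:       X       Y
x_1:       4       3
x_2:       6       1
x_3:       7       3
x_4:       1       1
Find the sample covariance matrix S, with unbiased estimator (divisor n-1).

Step 1 — column means:
  mean(X) = (4 + 6 + 7 + 1) / 4 = 18/4 = 4.5
  mean(Y) = (3 + 1 + 3 + 1) / 4 = 8/4 = 2

Step 2 — sample covariance S[i,j] = (1/(n-1)) · Σ_k (x_{k,i} - mean_i) · (x_{k,j} - mean_j), with n-1 = 3.
  S[X,X] = ((-0.5)·(-0.5) + (1.5)·(1.5) + (2.5)·(2.5) + (-3.5)·(-3.5)) / 3 = 21/3 = 7
  S[X,Y] = ((-0.5)·(1) + (1.5)·(-1) + (2.5)·(1) + (-3.5)·(-1)) / 3 = 4/3 = 1.3333
  S[Y,Y] = ((1)·(1) + (-1)·(-1) + (1)·(1) + (-1)·(-1)) / 3 = 4/3 = 1.3333

S is symmetric (S[j,i] = S[i,j]). Assembling:

S = [[7, 1.3333],
 [1.3333, 1.3333]]


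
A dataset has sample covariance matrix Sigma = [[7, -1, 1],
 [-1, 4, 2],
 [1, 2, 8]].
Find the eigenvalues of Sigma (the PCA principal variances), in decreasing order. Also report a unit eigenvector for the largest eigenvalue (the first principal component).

Step 1 — characteristic polynomial p(λ) = det(λI - Sigma) = λ³ - tr·λ² + c_1·λ - det, where tr = trace, c_1 = sum of the principal 2×2 minors, det = det(Sigma):
  tr = 7 + 4 + 8 = 19,
  c_1 = (7·4 - (-1)²) + (7·8 - (1)²) + (4·8 - (2)²) = 27 + 55 + 28 = 110,
  det = 7·(4·8 - (2)²) - (-1)·((-1)·8 - (2)·(1)) + (1)·((-1)·(2) - 4·(1)) = 7·(28) - (-1)·(-10) + (1)·(-6) = 180.
  So p(λ) = λ³ - 19λ² + 110λ - 180.
Step 2 — look for an integer root (rational root theorem: any rational root is an integer divisor of 180). Testing λ = 9:
  p(9) = 729 - 1539 + 990 - 180 = 0  ✓
  Dividing out (λ - 9): p(λ) = (λ - 9)(λ² - 10λ + 20).
Step 3 — remaining eigenvalues from the quadratic λ² - 10λ + 20 = 0:
  Δ = 10² - 4·20 = 100 - 80 = 20,  λ = (10 ± √20)/2 = (10 ± 4.4721)/2 ≈ 7.2361 or 2.7639.
  Sorted: λ_1 = 9,  λ_2 = 7.2361,  λ_3 = 2.7639  (check: sum = 19 = tr ✓).

Step 4 — unit eigenvector for λ_1 = 9: v spans the null space of (Sigma - λ_1 I), whose rows are
  r_1 = (-2, -1, 1),  r_2 = (-1, -5, 2),  r_3 = (1, 2, -1).
  v is orthogonal to every row, so take v ∝ r_1 × r_2 = ((-1)·(2) - (1)·(-5), (1)·(-1) - (-2)·(2), (-2)·(-5) - (-1)·(-1)) = (3, 3, 9).
  Rescale (divide by 3): u = (1, 1, 3).
  ||u|| = √((1)² + (1)² + (3)²) = √(11) ≈ 3.3166,  v_1 = u/||u|| ≈ (0.3015, 0.3015, 0.9045) (||v_1|| = 1).

λ_1 = 9,  λ_2 = 7.2361,  λ_3 = 2.7639;  v_1 ≈ (0.3015, 0.3015, 0.9045)


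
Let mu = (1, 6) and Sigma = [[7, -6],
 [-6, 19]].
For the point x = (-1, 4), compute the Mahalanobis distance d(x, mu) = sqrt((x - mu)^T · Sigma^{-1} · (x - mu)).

Step 1 — centre the observation: (x - mu) = (-2, -2).

Step 2 — invert Sigma. det(Sigma) = 7·19 - (-6)² = 97.
  Sigma^{-1} = (1/det) · [[d, -b], [-b, a]] = [[0.1959, 0.0619],
 [0.0619, 0.0722]].

Step 3 — form the quadratic (x - mu)^T · Sigma^{-1} · (x - mu):
  Sigma^{-1} · (x - mu) = (-0.5155, -0.268).
  (x - mu)^T · [Sigma^{-1} · (x - mu)] = (-2)·(-0.5155) + (-2)·(-0.268) = 1.567.

Step 4 — take square root: d = √(1.567) ≈ 1.2518.

d(x, mu) = √(1.567) ≈ 1.2518


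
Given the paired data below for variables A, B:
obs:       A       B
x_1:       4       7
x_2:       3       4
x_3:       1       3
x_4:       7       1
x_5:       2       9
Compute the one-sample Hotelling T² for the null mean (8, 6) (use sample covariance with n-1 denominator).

Step 1 — sample mean vector:
  mean(A) = (4 + 3 + 1 + 7 + 2) / 5 = 17/5 = 3.4
  mean(B) = (7 + 4 + 3 + 1 + 9) / 5 = 24/5 = 4.8
  x̄ = (3.4, 4.8),  deviation x̄ - mu_0 = (3.4, 4.8) - (8, 6) = (-4.6, -1.2).

Step 2 — sample covariance matrix, S[i,j] = (1/(n-1)) · Σ_k (x_{k,i} - mean_i) · (x_{k,j} - mean_j), divisor n-1 = 4:
  S[A,A] = ((0.6)·(0.6) + (-0.4)·(-0.4) + (-2.4)·(-2.4) + (3.6)·(3.6) + (-1.4)·(-1.4)) / 4 = 21.2/4 = 5.3
  S[A,B] = ((0.6)·(2.2) + (-0.4)·(-0.8) + (-2.4)·(-1.8) + (3.6)·(-3.8) + (-1.4)·(4.2)) / 4 = -13.6/4 = -3.4
  S[B,B] = ((2.2)·(2.2) + (-0.8)·(-0.8) + (-1.8)·(-1.8) + (-3.8)·(-3.8) + (4.2)·(4.2)) / 4 = 40.8/4 = 10.2
  S = [[5.3, -3.4],
 [-3.4, 10.2]].

Step 3 — invert S. det(S) = 5.3·10.2 - (-3.4)² = 42.5.
  S^{-1} = (1/det) · [[d, -b], [-b, a]] = [[0.24, 0.08],
 [0.08, 0.1247]].

Step 4 — quadratic form (x̄ - mu_0)^T · S^{-1} · (x̄ - mu_0):
  S^{-1} · (x̄ - mu_0) = (-1.2, -0.5176),
  (x̄ - mu_0)^T · [...] = (-4.6)·(-1.2) + (-1.2)·(-0.5176) = 6.1412.

Step 5 — scale by n: T² = 5 · 6.1412 = 30.7059.

T² ≈ 30.7059


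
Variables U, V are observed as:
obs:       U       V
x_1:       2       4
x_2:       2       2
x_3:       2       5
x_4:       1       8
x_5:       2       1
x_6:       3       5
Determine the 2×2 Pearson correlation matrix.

Step 1 — column means:
  mean(U) = (2 + 2 + 2 + 1 + 2 + 3) / 6 = 12/6 = 2
  mean(V) = (4 + 2 + 5 + 8 + 1 + 5) / 6 = 25/6 = 4.1667

Step 2 — sample variances and covariances s[i,j] = (1/(n-1)) · Σ_k (x_{k,i} - mean_i) · (x_{k,j} - mean_j), with n-1 = 5:
  s[U,U] = ((0)·(0) + (0)·(0) + (0)·(0) + (-1)·(-1) + (0)·(0) + (1)·(1)) / 5 = 2/5 = 0.4
  s[U,V] = ((0)·(-0.1667) + (0)·(-2.1667) + (0)·(0.8333) + (-1)·(3.8333) + (0)·(-3.1667) + (1)·(0.8333)) / 5 = -3/5 = -0.6
  s[V,V] = ((-0.1667)·(-0.1667) + (-2.1667)·(-2.1667) + (0.8333)·(0.8333) + (3.8333)·(3.8333) + (-3.1667)·(-3.1667) + (0.8333)·(0.8333)) / 5 = 30.8333/5 = 6.1667
  Sample standard deviations s_i = √(s[i,i]):
  s(U) = √(0.4) = 0.6325
  s(V) = √(6.1667) = 2.4833

Step 3 — r_{ij} = s_{ij} / (s_i · s_j):
  r[U,U] = 1 (diagonal).
  r[U,V] = -0.6 / (0.6325 · 2.4833) = -0.6 / 1.5706 = -0.382
  r[V,V] = 1 (diagonal).

R is symmetric with unit diagonal. Assembling:

R = [[1, -0.382],
 [-0.382, 1]]
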